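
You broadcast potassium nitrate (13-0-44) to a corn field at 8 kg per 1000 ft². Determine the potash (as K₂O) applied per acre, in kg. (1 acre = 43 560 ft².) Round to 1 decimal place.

153.3 kg K₂O per acre

K₂O per 1000 ft² = 8 × 44% = 3.52 kg.
Convert to per acre: 3.52 × 43.56 = 153.331 kg.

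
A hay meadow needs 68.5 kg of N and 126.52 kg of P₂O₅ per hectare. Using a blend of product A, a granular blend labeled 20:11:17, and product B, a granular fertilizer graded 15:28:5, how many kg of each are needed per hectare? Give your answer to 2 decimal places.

5.11 kg product A, 449.85 kg product B

Per-hectare balance (a = product A, b = product B):
N: 0.2·a + 0.15·b = 68.5
P₂O₅: 0.11·a + 0.28·b = 126.52
Eliminate a: (row1) − 0.2/0.11·(row2) → -0.359091·b = -161.536, so b = 449.848.
Back-substitute: a = (68.5 − 0.15·449.848) / 0.2 = 5.11392.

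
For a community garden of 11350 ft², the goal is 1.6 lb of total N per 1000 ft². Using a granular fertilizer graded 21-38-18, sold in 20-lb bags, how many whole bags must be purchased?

Product per 1000 ft² = 1.6 / 21% = 7.61905 lb.
Total product = 7.61905 × 11350 / 1000 = 86.4762 lb.
Bags = ⌈86.4762 / 20⌉ = 5.

5 bags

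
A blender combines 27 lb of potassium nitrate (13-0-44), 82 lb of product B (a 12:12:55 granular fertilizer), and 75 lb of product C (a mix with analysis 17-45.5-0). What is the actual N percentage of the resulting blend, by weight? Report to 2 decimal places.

Total mass = 27 + 82 + 75 = 184 lb.
N mass = 13%×27 + 12%×82 + 17%×75 = 26.1 lb.
% N = 26.1 / 184 = 14.1848%.

14.18% N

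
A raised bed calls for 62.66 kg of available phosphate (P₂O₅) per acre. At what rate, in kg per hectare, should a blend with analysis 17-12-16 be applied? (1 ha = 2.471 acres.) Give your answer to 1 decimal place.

1290.3 kg of product per hectare

Product per acre = 62.66 / 12% = 522.167 kg.
Convert to per hectare: 522.167 × 2.471 = 1290.27 kg.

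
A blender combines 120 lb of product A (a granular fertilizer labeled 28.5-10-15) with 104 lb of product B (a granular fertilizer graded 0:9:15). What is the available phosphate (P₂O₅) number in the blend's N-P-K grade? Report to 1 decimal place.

9.5% P₂O₅

Total mass = 120 + 104 = 224 lb.
P₂O₅ mass = 10%×120 + 9%×104 = 21.36 lb.
% P₂O₅ = 21.36 / 224 = 9.53571%.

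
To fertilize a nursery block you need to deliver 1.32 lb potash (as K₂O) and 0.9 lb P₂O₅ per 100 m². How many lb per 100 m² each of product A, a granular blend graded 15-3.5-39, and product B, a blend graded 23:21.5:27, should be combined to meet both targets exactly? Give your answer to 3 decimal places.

Per-100 m² balance (a = product A, b = product B):
K₂O: 0.39·a + 0.27·b = 1.32
P₂O₅: 0.035·a + 0.215·b = 0.9
Eliminate b: (row1) − 0.27/0.215·(row2) → 0.346047·a = 0.189767, so a = 0.548387.
Then b = (0.9 − 0.035·0.548387) / 0.215 = 4.09677.

0.548 lb product A, 4.097 lb product B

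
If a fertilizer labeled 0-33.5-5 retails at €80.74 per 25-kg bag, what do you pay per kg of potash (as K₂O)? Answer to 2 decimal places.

K₂O in bag = 25 × 5% = 1.25 kg.
Cost per kg K₂O = €80.74 / 1.25 = €64.5920.

€64.59 per kg K₂O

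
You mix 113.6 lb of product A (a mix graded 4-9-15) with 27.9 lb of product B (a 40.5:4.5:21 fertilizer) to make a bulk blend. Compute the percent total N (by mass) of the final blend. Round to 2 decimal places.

11.20% N

Total mass = 113.6 + 27.9 = 141.5 lb.
N mass = 4%×113.6 + 40.5%×27.9 = 15.8435 lb.
% N = 15.8435 / 141.5 = 11.1968%.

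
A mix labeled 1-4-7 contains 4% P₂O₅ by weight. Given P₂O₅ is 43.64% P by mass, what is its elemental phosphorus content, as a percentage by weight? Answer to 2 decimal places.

1.75% P

%P = 4 × 0.4364 = 1.7456%.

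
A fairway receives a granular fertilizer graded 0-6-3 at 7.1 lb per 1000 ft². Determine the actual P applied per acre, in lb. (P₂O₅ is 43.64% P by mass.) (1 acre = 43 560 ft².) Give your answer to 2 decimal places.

8.10 lb P per acre

P₂O₅ per 1000 ft² = 7.1 × 6% = 0.426 lb.
Elemental P = 0.426 × 0.4364 = 0.185906 lb per 1000 ft².
Convert to per acre: 0.185906 × 43.56 = 8.09808 lb.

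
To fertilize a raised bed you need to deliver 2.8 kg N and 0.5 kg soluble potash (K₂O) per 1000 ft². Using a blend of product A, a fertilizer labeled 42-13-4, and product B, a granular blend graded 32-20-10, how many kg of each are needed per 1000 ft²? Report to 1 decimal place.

With a, b = kg per 1000 ft² of product A and product B:
N: 0.42·a + 0.32·b = 2.8
K₂O: 0.04·a + 0.1·b = 0.5
Solving simultaneously: a = 4.10959, b = 3.35616.

4.1 kg product A, 3.4 kg product B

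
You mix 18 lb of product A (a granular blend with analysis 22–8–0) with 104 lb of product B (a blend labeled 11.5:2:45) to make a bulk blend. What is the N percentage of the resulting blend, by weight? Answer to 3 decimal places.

13.049% N

Total mass = 18 + 104 = 122 lb.
N mass = 22%×18 + 11.5%×104 = 15.92 lb.
% N = 15.92 / 122 = 13.0492%.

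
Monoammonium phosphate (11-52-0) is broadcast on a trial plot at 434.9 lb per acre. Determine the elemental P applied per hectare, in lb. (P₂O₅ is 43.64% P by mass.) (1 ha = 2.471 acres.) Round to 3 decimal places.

243.865 lb P per hectare

P₂O₅ per acre = 434.9 × 52% = 226.148 lb.
Elemental P = 226.148 × 0.4364 = 98.691 lb per acre.
Convert to per hectare: 98.691 × 2.471 = 243.8654 lb.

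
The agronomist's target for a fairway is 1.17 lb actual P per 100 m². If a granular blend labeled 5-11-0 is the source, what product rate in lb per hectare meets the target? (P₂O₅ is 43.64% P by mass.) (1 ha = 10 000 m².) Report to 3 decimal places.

2437.297 lb of product per hectare

As P₂O₅: 1.17 / 0.4364 = 2.68103 lb per 100 m².
Product per 100 m² = 2.68103 / 11% = 24.373 lb.
Convert to per hectare: 24.373 × 100 = 2437.2969 lb.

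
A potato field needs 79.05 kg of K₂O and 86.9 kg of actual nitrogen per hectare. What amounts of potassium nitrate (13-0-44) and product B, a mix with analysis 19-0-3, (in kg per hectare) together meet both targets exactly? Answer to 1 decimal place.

155.7 kg potassium nitrate, 350.8 kg product B

With a, b = kg per hectare of potassium nitrate and product B:
K₂O: 0.44·a + 0.03·b = 79.05
N: 0.13·a + 0.19·b = 86.9
Solving simultaneously: a = 155.74, b = 350.809.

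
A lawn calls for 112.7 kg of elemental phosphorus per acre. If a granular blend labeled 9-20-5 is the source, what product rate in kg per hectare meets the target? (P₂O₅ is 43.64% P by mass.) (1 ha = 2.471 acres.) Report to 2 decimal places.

3190.67 kg of product per hectare

As P₂O₅: 112.7 / 0.4364 = 258.249 kg per acre.
Product per acre = 258.249 / 20% = 1291.25 kg.
Convert to per hectare: 1291.25 × 2.471 = 3190.6703 kg.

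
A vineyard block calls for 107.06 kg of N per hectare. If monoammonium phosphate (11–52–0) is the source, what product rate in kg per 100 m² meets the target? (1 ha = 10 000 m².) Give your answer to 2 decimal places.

Product per hectare = 107.06 / 11% = 973.273 kg.
Convert to per 100 m²: 973.273 × 0.01 = 9.73273 kg.

9.73 kg of product per hundred sq m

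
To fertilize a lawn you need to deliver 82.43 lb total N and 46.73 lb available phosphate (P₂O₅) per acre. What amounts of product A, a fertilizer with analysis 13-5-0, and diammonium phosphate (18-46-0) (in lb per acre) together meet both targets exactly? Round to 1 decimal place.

With a, b = lb per acre of product A and diammonium phosphate:
N: 0.13·a + 0.18·b = 82.43
P₂O₅: 0.05·a + 0.46·b = 46.73
From row1: a = (82.43 − 0.18·b) / 0.13.
Into row2: 0.05·(82.43 − 0.18·b)/0.13 + 0.46·b = 46.73 → b = 38.4528, a = 580.835.

580.8 lb product A, 38.5 lb diammonium phosphate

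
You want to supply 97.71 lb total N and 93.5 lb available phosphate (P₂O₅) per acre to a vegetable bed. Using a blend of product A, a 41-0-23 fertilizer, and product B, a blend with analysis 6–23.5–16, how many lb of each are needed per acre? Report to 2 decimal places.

Per-acre balance (a = product A, b = product B):
N: 0.41·a + 0.06·b = 97.71
P₂O₅: 0·a + 0.235·b = 93.5
Solving simultaneously: a = 180.092, b = 397.872.

180.09 lb product A, 397.87 lb product B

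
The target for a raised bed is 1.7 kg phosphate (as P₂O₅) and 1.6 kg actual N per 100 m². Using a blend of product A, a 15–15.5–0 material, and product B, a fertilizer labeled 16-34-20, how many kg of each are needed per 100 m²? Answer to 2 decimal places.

10.38 kg product A, 0.27 kg product B

Let a = kg of product A, b = kg of product B (per 100 m²).
P₂O₅: 0.155·a + 0.34·b = 1.7
N: 0.15·a + 0.16·b = 1.6
From row1: a = (1.7 − 0.34·b) / 0.155.
Into row2: 0.15·(1.7 − 0.34·b)/0.155 + 0.16·b = 1.6 → b = 0.267176, a = 10.3817.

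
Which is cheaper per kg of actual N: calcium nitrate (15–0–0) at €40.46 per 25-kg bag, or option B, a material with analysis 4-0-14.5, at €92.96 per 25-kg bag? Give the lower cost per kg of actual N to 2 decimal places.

calcium nitrate: N per bag = 25 × 15% = 3.75 kg; cost = 40.46 / 3.75 = €10.7893/kg N.
option B: N per bag = 25 × 4% = 1 kg; cost = 92.96 / 1 = €92.9600/kg N.
calcium nitrate is cheaper.

€10.79 per kg N (calcium nitrate)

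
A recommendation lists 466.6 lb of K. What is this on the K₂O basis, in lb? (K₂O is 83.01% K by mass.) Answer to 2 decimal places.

K₂O = 466.6 / 0.8301 = 562.101 lb.

562.10 lb K₂O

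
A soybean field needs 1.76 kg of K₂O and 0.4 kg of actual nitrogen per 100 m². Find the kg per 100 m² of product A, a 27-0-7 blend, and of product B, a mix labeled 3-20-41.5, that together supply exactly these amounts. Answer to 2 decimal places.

Per-100 m² balance (a = product A, b = product B):
K₂O: 0.07·a + 0.415·b = 1.76
N: 0.27·a + 0.03·b = 0.4
Eliminate a: (row1) − 0.07/0.27·(row2) → 0.407222·b = 1.6563, so b = 4.0673.
Back-substitute: a = (1.76 − 0.415·4.0673) / 0.07 = 1.02956.

1.03 kg product A, 4.07 kg product B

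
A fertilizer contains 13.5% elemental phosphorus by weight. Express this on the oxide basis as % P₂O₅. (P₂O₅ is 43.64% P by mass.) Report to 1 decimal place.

30.9% P₂O₅

%P₂O₅ = 13.5 / 0.4364 = 30.9349%.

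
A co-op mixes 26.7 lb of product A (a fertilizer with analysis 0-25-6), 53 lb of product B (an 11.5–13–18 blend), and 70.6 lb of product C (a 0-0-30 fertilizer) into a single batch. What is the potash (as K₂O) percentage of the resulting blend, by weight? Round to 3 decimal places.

Total mass = 26.7 + 53 + 70.6 = 150.3 lb.
K₂O mass = 6%×26.7 + 18%×53 + 30%×70.6 = 32.322 lb.
% K₂O = 32.322 / 150.3 = 21.50499%.

21.505% K₂O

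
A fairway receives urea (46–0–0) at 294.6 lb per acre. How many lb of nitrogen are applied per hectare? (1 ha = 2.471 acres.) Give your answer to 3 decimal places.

nitrogen per acre = 294.6 × 46% = 135.516 lb.
Convert to per hectare: 135.516 × 2.471 = 334.86004 lb.

334.860 lb N per hectare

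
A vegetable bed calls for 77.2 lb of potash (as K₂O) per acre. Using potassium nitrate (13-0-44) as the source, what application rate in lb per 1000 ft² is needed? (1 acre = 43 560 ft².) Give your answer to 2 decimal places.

4.03 lb of product per thousand sq ft

Product per acre = 77.2 / 44% = 175.455 lb.
Convert to per 1000 ft²: 175.455 × 0.0229568 = 4.02788 lb.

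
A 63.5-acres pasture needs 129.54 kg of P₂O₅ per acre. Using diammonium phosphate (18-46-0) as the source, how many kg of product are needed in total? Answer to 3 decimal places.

Product per acre = 129.54 / 46% = 281.609 kg.
Total product = 281.609 × 63.5 = 17882.1522 kg.

17882.152 kg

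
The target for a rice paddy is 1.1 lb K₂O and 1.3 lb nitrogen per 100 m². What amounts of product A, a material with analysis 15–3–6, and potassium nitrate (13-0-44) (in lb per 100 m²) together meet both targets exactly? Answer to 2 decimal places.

Let a = lb of product A, b = lb of potassium nitrate (per 100 m²).
K₂O: 0.06·a + 0.44·b = 1.1
N: 0.15·a + 0.13·b = 1.3
Eliminate a: (row1) − 0.06/0.15·(row2) → 0.388·b = 0.58, so b = 1.49485.
Back-substitute: a = (1.1 − 0.44·1.49485) / 0.06 = 7.37113.

7.37 lb product A, 1.49 lb potassium nitrate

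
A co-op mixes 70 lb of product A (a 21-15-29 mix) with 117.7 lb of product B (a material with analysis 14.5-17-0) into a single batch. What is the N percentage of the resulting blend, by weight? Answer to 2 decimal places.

Total mass = 70 + 117.7 = 187.7 lb.
N mass = 21%×70 + 14.5%×117.7 = 31.7665 lb.
% N = 31.7665 / 187.7 = 16.9241%.

16.92% N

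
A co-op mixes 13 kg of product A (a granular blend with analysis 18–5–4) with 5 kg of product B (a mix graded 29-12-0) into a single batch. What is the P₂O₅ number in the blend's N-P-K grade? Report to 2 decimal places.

Total mass = 13 + 5 = 18 kg.
P₂O₅ mass = 5%×13 + 12%×5 = 1.25 kg.
% P₂O₅ = 1.25 / 18 = 6.94444%.

6.94% P₂O₅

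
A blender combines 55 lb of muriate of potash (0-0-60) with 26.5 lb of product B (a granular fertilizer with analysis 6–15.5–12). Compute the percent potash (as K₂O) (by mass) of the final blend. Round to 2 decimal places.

44.39% K₂O

Total mass = 55 + 26.5 = 81.5 lb.
K₂O mass = 60%×55 + 12%×26.5 = 36.18 lb.
% K₂O = 36.18 / 81.5 = 44.3926%.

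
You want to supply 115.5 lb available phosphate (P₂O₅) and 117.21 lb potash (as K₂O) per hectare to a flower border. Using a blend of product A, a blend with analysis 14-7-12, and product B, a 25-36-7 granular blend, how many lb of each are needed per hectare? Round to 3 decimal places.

890.616 lb product A, 147.658 lb product B

Per-hectare balance (a = product A, b = product B):
P₂O₅: 0.07·a + 0.36·b = 115.5
K₂O: 0.12·a + 0.07·b = 117.21
Solving simultaneously: a = 890.6162, b = 147.65796.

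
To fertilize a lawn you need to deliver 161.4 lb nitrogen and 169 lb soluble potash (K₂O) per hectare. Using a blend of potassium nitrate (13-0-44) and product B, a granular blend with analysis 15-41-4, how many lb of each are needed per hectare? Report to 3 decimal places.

Per-hectare balance (a = potassium nitrate, b = product B):
N: 0.13·a + 0.15·b = 161.4
K₂O: 0.44·a + 0.04·b = 169
From row1: a = (161.4 − 0.15·b) / 0.13.
Into row2: 0.44·(161.4 − 0.15·b)/0.13 + 0.04·b = 169 → b = 806.6776, a = 310.7566.

310.757 lb potassium nitrate, 806.678 lb product B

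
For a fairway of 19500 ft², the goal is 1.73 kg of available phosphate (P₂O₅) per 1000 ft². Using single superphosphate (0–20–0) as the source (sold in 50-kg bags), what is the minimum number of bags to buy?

Product per 1000 ft² = 1.73 / 20% = 8.65 kg.
Total product = 8.65 × 19500 / 1000 = 168.675 kg.
Bags = ⌈168.675 / 50⌉ = 4.

4 bags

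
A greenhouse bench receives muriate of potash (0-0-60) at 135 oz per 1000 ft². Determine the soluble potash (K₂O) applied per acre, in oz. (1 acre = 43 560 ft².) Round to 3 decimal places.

K₂O per 1000 ft² = 135 × 60% = 81 oz.
Convert to per acre: 81 × 43.56 = 3528.36 oz.

3528.360 oz K₂O per acre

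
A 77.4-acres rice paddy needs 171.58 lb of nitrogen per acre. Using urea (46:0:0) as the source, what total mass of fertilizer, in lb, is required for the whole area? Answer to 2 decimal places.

28870.20 lb

Product per acre = 171.58 / 46% = 373 lb.
Total product = 373 × 77.4 = 28870.2 lb.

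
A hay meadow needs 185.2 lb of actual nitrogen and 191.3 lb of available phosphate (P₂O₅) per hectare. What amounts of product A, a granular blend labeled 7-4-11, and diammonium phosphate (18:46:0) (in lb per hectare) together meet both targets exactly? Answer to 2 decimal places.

Per-hectare balance (a = product A, b = diammonium phosphate):
N: 0.07·a + 0.18·b = 185.2
P₂O₅: 0.04·a + 0.46·b = 191.3
From row1: a = (185.2 − 0.18·b) / 0.07.
Into row2: 0.04·(185.2 − 0.18·b)/0.07 + 0.46·b = 191.3 → b = 239.32, a = 2030.32.

2030.32 lb product A, 239.32 lb diammonium phosphate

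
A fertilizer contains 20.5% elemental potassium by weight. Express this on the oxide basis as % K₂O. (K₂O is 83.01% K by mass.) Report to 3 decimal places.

24.696% K₂O

%K₂O = 20.5 / 0.8301 = 24.6958%.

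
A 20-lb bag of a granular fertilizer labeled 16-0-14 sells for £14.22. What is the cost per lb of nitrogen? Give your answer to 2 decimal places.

£4.44 per lb N

N in bag = 20 × 16% = 3.2 lb.
Cost per lb N = £14.22 / 3.2 = £4.4437.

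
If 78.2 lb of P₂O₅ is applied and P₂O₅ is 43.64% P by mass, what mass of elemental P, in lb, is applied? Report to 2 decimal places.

P = 78.2 × 0.4364 = 34.1265 lb.

34.13 lb P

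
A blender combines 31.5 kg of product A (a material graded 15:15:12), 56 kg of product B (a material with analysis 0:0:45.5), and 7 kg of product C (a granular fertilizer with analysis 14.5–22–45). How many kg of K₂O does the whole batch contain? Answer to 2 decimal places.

K₂O mass = 12%×31.5 + 45.5%×56 + 45%×7 = 32.41 kg.

32.41 kg K₂O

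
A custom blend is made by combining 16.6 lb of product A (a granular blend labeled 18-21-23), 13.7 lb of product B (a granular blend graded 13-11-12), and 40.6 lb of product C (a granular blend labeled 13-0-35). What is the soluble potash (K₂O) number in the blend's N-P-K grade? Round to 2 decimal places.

27.75% K₂O

Total mass = 16.6 + 13.7 + 40.6 = 70.9 lb.
K₂O mass = 23%×16.6 + 12%×13.7 + 35%×40.6 = 19.672 lb.
% K₂O = 19.672 / 70.9 = 27.7461%.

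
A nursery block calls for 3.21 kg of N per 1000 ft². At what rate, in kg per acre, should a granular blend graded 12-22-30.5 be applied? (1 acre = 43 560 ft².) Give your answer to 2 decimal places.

Product per 1000 ft² = 3.21 / 12% = 26.75 kg.
Convert to per acre: 26.75 × 43.56 = 1165.23 kg.

1165.23 kg of product per acre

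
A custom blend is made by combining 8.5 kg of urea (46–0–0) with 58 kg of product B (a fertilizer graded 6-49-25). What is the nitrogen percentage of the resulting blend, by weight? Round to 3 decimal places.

11.113% N

Total mass = 8.5 + 58 = 66.5 kg.
N mass = 46%×8.5 + 6%×58 = 7.39 kg.
% N = 7.39 / 66.5 = 11.1128%.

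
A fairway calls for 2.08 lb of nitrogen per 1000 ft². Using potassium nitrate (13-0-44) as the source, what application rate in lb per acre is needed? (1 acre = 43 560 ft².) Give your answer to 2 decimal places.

Product per 1000 ft² = 2.08 / 13% = 16 lb.
Convert to per acre: 16 × 43.56 = 696.96 lb.

696.96 lb of product per acre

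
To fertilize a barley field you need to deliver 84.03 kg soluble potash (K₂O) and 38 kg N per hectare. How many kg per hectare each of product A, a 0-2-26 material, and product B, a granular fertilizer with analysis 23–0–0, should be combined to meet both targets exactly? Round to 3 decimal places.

323.192 kg product A, 165.217 kg product B

Let a = kg of product A, b = kg of product B (per hectare).
K₂O: 0.26·a + 0·b = 84.03
N: 0·a + 0.23·b = 38
Solving simultaneously: a = 323.1923, b = 165.2174.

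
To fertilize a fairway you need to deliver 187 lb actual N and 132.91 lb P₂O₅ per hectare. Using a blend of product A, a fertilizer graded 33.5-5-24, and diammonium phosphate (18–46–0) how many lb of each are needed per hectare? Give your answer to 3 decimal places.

With a, b = lb per hectare of product A and diammonium phosphate:
N: 0.335·a + 0.18·b = 187
P₂O₅: 0.05·a + 0.46·b = 132.91
Eliminate a: (row1) − 0.335/0.05·(row2) → -2.902·b = -703.497, so b = 242.41799.
Back-substitute: a = (187 − 0.18·242.41799) / 0.335 = 427.9545.

427.955 lb product A, 242.418 lb diammonium phosphate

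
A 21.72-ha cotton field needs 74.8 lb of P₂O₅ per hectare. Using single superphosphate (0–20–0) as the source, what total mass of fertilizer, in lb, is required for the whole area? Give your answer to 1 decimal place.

8123.3 lb

Product per hectare = 74.8 / 20% = 374 lb.
Total product = 374 × 21.72 = 8123.28 lb.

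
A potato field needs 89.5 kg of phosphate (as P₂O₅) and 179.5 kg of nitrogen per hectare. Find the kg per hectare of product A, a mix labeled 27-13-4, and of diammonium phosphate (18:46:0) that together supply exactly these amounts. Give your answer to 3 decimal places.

With a, b = kg per hectare of product A and diammonium phosphate:
P₂O₅: 0.13·a + 0.46·b = 89.5
N: 0.27·a + 0.18·b = 179.5
From row1: a = (89.5 − 0.46·b) / 0.13.
Into row2: 0.27·(89.5 − 0.46·b)/0.13 + 0.18·b = 179.5 → b = 8.23413, a = 659.3254.

659.325 kg product A, 8.234 kg diammonium phosphate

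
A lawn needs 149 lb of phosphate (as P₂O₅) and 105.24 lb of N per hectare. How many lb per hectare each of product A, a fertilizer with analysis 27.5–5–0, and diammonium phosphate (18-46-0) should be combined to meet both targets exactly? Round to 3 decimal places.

Per-hectare balance (a = product A, b = diammonium phosphate):
P₂O₅: 0.05·a + 0.46·b = 149
N: 0.275·a + 0.18·b = 105.24
Solving simultaneously: a = 183.7481, b = 303.9404.

183.748 lb product A, 303.940 lb diammonium phosphate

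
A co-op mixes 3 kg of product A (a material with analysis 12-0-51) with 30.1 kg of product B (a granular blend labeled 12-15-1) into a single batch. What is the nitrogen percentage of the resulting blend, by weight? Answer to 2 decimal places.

12.00% N

Total mass = 3 + 30.1 = 33.1 kg.
N mass = 12%×3 + 12%×30.1 = 3.972 kg.
% N = 3.972 / 33.1 = 12%.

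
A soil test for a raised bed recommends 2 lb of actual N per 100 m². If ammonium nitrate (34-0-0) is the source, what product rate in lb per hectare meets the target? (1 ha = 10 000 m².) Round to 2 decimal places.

588.24 lb of product per hectare

Product per 100 m² = 2 / 34% = 5.88235 lb.
Convert to per hectare: 5.88235 × 100 = 588.235 lb.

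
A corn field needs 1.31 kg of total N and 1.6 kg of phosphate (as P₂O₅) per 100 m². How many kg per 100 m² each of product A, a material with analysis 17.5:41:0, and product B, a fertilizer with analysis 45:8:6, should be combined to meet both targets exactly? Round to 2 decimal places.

3.61 kg product A, 1.51 kg product B

Let a = kg of product A, b = kg of product B (per 100 m²).
N: 0.175·a + 0.45·b = 1.31
P₂O₅: 0.41·a + 0.08·b = 1.6
Eliminate a: (row1) − 0.175/0.41·(row2) → 0.415854·b = 0.627073, so b = 1.50792.
Back-substitute: a = (1.31 − 0.45·1.50792) / 0.175 = 3.60821.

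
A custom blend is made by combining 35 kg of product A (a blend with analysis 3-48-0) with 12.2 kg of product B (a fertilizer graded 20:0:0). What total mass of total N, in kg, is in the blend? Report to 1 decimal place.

3.5 kg N

N mass = 3%×35 + 20%×12.2 = 3.49 kg.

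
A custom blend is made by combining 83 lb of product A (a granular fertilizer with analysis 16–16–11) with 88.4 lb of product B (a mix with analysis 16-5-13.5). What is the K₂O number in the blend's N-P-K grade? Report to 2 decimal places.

Total mass = 83 + 88.4 = 171.4 lb.
K₂O mass = 11%×83 + 13.5%×88.4 = 21.064 lb.
% K₂O = 21.064 / 171.4 = 12.2894%.

12.29% K₂O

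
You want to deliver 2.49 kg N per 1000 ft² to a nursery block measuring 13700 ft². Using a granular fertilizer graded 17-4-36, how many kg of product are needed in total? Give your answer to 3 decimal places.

Product per 1000 ft² = 2.49 / 17% = 14.6471 kg.
Total product = 14.6471 × 13700 / 1000 = 200.6647 kg.

200.665 kg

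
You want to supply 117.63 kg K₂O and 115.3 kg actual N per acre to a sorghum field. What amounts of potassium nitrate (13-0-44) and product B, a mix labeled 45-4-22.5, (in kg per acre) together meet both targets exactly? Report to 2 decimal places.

Let a = kg of potassium nitrate, b = kg of product B (per acre).
K₂O: 0.44·a + 0.225·b = 117.63
N: 0.13·a + 0.45·b = 115.3
Eliminate a: (row1) − 0.44/0.13·(row2) → -1.29808·b = -272.616, so b = 210.015.
Back-substitute: a = (117.63 − 0.225·210.015) / 0.44 = 159.947.

159.95 kg potassium nitrate, 210.02 kg product B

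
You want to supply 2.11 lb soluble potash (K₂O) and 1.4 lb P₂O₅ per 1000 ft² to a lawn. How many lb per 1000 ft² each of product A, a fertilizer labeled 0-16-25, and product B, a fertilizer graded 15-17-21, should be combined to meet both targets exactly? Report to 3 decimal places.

With a, b = lb per 1000 ft² of product A and product B:
K₂O: 0.25·a + 0.21·b = 2.11
P₂O₅: 0.16·a + 0.17·b = 1.4
Eliminate b: (row1) − 0.21/0.17·(row2) → 0.0523529·a = 0.380588, so a = 7.26966.
Then b = (1.4 − 0.16·7.26966) / 0.17 = 1.39326.

7.270 lb product A, 1.393 lb product B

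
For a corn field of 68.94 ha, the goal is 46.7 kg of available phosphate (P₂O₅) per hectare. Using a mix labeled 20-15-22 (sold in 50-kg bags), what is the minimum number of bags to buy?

Product per hectare = 46.7 / 15% = 311.333 kg.
Total product = 311.333 × 68.94 = 21463.3 kg.
Bags = ⌈21463.3 / 50⌉ = 430.

430 bags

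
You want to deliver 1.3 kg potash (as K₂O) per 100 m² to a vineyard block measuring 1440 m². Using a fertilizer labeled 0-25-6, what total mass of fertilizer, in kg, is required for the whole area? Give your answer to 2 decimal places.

312.00 kg

Product per 100 m² = 1.3 / 6% = 21.6667 kg.
Total product = 21.6667 × 1440 / 100 = 312 kg.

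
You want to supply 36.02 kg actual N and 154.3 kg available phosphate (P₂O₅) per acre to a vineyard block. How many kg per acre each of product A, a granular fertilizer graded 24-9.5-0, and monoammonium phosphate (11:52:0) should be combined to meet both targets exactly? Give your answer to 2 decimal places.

With a, b = kg per acre of product A and monoammonium phosphate:
N: 0.24·a + 0.11·b = 36.02
P₂O₅: 0.095·a + 0.52·b = 154.3
Eliminate a: (row1) − 0.24/0.095·(row2) → -1.20368·b = -353.791, so b = 293.923.
Back-substitute: a = (36.02 − 0.11·293.923) / 0.24 = 15.3686.

15.37 kg product A, 293.92 kg monoammonium phosphate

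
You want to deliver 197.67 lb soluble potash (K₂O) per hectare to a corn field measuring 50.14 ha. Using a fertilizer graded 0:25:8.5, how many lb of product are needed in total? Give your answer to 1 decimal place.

Product per hectare = 197.67 / 8.5% = 2325.53 lb.
Total product = 2325.53 × 50.14 = 116602.04 lb.

116602.0 lb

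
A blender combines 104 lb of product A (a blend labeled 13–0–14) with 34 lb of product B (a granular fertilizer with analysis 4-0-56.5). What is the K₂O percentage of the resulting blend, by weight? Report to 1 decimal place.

Total mass = 104 + 34 = 138 lb.
K₂O mass = 14%×104 + 56.5%×34 = 33.77 lb.
% K₂O = 33.77 / 138 = 24.471%.

24.5% K₂O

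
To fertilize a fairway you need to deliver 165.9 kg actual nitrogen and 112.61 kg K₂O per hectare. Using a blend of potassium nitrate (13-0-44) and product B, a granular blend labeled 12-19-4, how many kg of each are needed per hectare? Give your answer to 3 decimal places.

144.479 kg potassium nitrate, 1225.981 kg product B

With a, b = kg per hectare of potassium nitrate and product B:
N: 0.13·a + 0.12·b = 165.9
K₂O: 0.44·a + 0.04·b = 112.61
Eliminate a: (row1) − 0.13/0.44·(row2) → 0.108182·b = 132.629, so b = 1225.9811.
Back-substitute: a = (165.9 − 0.12·1225.9811) / 0.13 = 144.47899.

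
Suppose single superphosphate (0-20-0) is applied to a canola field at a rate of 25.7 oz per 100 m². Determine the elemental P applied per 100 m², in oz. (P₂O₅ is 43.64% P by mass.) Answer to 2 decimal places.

P₂O₅ per 100 m² = 25.7 × 20% = 5.14 oz.
Elemental P = 5.14 × 0.4364 = 2.2431 oz per 100 m².

2.24 oz P per hundred sq m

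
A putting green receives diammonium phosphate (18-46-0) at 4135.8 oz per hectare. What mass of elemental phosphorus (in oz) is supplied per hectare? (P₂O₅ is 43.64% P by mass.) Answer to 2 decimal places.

P₂O₅ per hectare = 4135.8 × 46% = 1902.47 oz.
Elemental P = 1902.47 × 0.4364 = 830.237 oz per hectare.

830.24 oz P per hectare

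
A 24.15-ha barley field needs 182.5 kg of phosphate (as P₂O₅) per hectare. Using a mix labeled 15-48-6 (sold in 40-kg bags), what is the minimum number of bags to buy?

Product per hectare = 182.5 / 48% = 380.208 kg.
Total product = 380.208 × 24.15 = 9182.03 kg.
Bags = ⌈9182.03 / 40⌉ = 230.

230 bags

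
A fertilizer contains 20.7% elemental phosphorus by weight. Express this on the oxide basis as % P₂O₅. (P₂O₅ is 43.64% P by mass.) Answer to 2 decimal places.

47.43% P₂O₅

%P₂O₅ = 20.7 / 0.4364 = 47.4335%.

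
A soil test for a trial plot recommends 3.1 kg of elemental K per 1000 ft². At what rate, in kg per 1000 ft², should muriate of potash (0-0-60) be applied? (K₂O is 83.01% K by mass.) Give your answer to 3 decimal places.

6.224 kg of product per thousand sq ft

As K₂O: 3.1 / 0.8301 = 3.73449 kg per 1000 ft².
Product per 1000 ft² = 3.73449 / 60% = 6.22415 kg.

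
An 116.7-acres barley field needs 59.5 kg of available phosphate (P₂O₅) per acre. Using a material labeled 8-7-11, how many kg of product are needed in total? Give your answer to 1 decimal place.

99195.0 kg

Product per acre = 59.5 / 7% = 850 kg.
Total product = 850 × 116.7 = 99195 kg.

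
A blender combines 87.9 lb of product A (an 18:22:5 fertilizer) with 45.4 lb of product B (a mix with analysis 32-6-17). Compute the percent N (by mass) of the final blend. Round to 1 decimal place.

Total mass = 87.9 + 45.4 = 133.3 lb.
N mass = 18%×87.9 + 32%×45.4 = 30.35 lb.
% N = 30.35 / 133.3 = 22.7682%.

22.8% N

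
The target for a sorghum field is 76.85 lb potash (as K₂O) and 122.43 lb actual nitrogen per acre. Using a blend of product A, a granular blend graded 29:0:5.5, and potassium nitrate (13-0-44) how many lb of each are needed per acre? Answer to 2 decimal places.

364.29 lb product A, 129.12 lb potassium nitrate

With a, b = lb per acre of product A and potassium nitrate:
K₂O: 0.055·a + 0.44·b = 76.85
N: 0.29·a + 0.13·b = 122.43
Eliminate b: (row1) − 0.44/0.13·(row2) → -0.926538·a = -337.528, so a = 364.2897.
Then b = (122.43 − 0.29·364.2897) / 0.13 = 129.123.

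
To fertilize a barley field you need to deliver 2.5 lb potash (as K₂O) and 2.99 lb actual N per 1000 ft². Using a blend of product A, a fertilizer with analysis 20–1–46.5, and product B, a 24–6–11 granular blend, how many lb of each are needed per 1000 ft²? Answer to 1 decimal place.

With a, b = lb per 1000 ft² of product A and product B:
K₂O: 0.465·a + 0.11·b = 2.5
N: 0.2·a + 0.24·b = 2.99
Eliminate b: (row1) − 0.11/0.24·(row2) → 0.373333·a = 1.12958, so a = 3.02567.
Then b = (2.99 − 0.2·3.02567) / 0.24 = 9.93694.

3.0 lb product A, 9.9 lb product B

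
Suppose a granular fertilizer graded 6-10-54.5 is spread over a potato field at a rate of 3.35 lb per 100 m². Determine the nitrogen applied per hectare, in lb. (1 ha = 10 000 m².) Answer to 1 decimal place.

20.1 lb N per hectare

nitrogen per 100 m² = 3.35 × 6% = 0.201 lb.
Convert to per hectare: 0.201 × 100 = 20.1 lb.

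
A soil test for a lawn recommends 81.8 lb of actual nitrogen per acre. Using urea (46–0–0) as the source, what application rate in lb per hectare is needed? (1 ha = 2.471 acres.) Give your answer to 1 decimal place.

439.4 lb of product per hectare

Product per acre = 81.8 / 46% = 177.826 lb.
Convert to per hectare: 177.826 × 2.471 = 439.408 lb.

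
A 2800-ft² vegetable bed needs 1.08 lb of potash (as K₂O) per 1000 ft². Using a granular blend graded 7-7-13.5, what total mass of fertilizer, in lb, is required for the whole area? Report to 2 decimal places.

Product per 1000 ft² = 1.08 / 13.5% = 8 lb.
Total product = 8 × 2800 / 1000 = 22.4 lb.

22.40 lb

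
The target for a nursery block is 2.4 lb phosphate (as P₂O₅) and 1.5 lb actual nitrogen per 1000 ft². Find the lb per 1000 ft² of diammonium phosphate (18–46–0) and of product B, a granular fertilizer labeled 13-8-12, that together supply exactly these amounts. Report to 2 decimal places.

With a, b = lb per 1000 ft² of diammonium phosphate and product B:
P₂O₅: 0.46·a + 0.08·b = 2.4
N: 0.18·a + 0.13·b = 1.5
Eliminate b: (row1) − 0.08/0.13·(row2) → 0.349231·a = 1.47692, so a = 4.22907.
Then b = (1.5 − 0.18·4.22907) / 0.13 = 5.68282.

4.23 lb diammonium phosphate, 5.68 lb product B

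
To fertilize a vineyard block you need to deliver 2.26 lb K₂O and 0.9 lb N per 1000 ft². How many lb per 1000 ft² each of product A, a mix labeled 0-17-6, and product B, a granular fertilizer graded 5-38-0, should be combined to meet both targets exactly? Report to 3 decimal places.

Per-1000 ft² balance (a = product A, b = product B):
K₂O: 0.06·a + 0·b = 2.26
N: 0·a + 0.05·b = 0.9
Solving simultaneously: a = 37.6667, b = 18.

37.667 lb product A, 18.000 lb product B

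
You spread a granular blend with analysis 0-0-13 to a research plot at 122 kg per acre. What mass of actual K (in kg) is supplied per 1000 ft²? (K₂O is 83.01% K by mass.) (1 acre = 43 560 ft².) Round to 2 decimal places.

K₂O per acre = 122 × 13% = 15.86 kg.
Elemental K = 15.86 × 0.8301 = 13.1654 kg per acre.
Convert to per 1000 ft²: 13.1654 × 0.0229568 = 0.302236 kg.

0.30 kg K per thousand sq ft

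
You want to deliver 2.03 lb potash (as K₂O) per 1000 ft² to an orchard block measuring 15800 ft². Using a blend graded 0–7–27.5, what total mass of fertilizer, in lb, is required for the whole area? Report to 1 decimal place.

Product per 1000 ft² = 2.03 / 27.5% = 7.38182 lb.
Total product = 7.38182 × 15800 / 1000 = 116.633 lb.

116.6 lb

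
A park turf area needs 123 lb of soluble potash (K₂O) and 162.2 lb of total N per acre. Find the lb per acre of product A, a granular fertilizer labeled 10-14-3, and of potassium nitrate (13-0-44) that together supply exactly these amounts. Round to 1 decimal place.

Per-acre balance (a = product A, b = potassium nitrate):
K₂O: 0.03·a + 0.44·b = 123
N: 0.1·a + 0.13·b = 162.2
Solving simultaneously: a = 1380.998, b = 185.387.

1381.0 lb product A, 185.4 lb potassium nitrate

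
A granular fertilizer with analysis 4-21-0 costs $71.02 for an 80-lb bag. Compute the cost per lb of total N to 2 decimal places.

$22.19 per lb N

N in bag = 80 × 4% = 3.2 lb.
Cost per lb N = $71.02 / 3.2 = $22.1937.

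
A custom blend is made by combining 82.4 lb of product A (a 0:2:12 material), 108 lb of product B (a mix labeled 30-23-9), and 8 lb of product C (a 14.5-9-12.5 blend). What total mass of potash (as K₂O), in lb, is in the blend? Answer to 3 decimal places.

20.608 lb K₂O

K₂O mass = 12%×82.4 + 9%×108 + 12.5%×8 = 20.608 lb.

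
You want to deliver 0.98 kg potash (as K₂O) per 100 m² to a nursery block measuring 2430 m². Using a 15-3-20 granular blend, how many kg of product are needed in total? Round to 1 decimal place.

119.1 kg

Product per 100 m² = 0.98 / 20% = 4.9 kg.
Total product = 4.9 × 2430 / 100 = 119.07 kg.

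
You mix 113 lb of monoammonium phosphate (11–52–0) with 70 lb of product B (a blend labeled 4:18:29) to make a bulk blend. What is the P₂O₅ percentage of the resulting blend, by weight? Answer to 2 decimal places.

Total mass = 113 + 70 = 183 lb.
P₂O₅ mass = 52%×113 + 18%×70 = 71.36 lb.
% P₂O₅ = 71.36 / 183 = 38.9945%.

38.99% P₂O₅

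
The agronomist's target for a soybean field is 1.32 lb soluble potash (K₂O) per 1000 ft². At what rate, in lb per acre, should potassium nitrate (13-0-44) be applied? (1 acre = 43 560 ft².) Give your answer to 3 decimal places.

130.680 lb of product per acre

Product per 1000 ft² = 1.32 / 44% = 3 lb.
Convert to per acre: 3 × 43.56 = 130.68 lb.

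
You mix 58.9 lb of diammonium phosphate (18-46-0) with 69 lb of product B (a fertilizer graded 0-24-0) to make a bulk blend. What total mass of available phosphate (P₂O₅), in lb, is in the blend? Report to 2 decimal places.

43.65 lb P₂O₅

P₂O₅ mass = 46%×58.9 + 24%×69 = 43.654 lb.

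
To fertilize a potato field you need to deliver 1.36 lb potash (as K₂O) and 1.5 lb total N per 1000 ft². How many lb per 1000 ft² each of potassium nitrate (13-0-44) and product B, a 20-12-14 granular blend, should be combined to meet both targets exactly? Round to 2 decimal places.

0.89 lb potassium nitrate, 6.92 lb product B

With a, b = lb per 1000 ft² of potassium nitrate and product B:
K₂O: 0.44·a + 0.14·b = 1.36
N: 0.13·a + 0.2·b = 1.5
Eliminate a: (row1) − 0.44/0.13·(row2) → -0.536923·b = -3.71692, so b = 6.92264.
Back-substitute: a = (1.36 − 0.14·6.92264) / 0.44 = 0.888252.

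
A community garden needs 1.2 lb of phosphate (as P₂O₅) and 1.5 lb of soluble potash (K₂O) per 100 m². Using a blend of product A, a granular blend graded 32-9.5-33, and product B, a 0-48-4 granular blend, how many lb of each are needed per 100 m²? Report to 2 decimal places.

4.35 lb product A, 1.64 lb product B

Per-100 m² balance (a = product A, b = product B):
P₂O₅: 0.095·a + 0.48·b = 1.2
K₂O: 0.33·a + 0.04·b = 1.5
Eliminate b: (row1) − 0.48/0.04·(row2) → -3.865·a = -16.8, so a = 4.3467.
Then b = (1.5 − 0.33·4.3467) / 0.04 = 1.63972.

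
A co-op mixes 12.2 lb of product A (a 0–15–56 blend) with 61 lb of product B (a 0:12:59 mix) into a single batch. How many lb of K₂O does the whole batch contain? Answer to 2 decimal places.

K₂O mass = 56%×12.2 + 59%×61 = 42.822 lb.

42.82 lb K₂O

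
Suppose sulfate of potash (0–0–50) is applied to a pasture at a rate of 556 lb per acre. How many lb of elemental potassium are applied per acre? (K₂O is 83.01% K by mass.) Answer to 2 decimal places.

K₂O per acre = 556 × 50% = 278 lb.
Elemental K = 278 × 0.8301 = 230.768 lb per acre.

230.77 lb K per acre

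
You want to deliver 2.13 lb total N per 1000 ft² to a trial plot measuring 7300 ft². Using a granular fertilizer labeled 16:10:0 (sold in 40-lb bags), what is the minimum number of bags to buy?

3 bags

Product per 1000 ft² = 2.13 / 16% = 13.3125 lb.
Total product = 13.3125 × 7300 / 1000 = 97.1812 lb.
Bags = ⌈97.1812 / 40⌉ = 3.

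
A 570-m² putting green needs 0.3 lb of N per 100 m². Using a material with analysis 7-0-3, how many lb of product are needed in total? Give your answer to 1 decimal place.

Product per 100 m² = 0.3 / 7% = 4.28571 lb.
Total product = 4.28571 × 570 / 100 = 24.4286 lb.

24.4 lb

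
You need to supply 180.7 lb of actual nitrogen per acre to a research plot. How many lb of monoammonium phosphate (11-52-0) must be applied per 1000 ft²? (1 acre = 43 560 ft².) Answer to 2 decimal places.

37.71 lb of product per thousand sq ft

Product per acre = 180.7 / 11% = 1642.73 lb.
Convert to per 1000 ft²: 1642.73 × 0.0229568 = 37.7118 lb.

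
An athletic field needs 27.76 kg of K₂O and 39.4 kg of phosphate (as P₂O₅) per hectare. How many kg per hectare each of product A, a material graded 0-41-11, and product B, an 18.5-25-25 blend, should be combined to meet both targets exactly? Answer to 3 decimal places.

38.800 kg product A, 93.968 kg product B

Let a = kg of product A, b = kg of product B (per hectare).
K₂O: 0.11·a + 0.25·b = 27.76
P₂O₅: 0.41·a + 0.25·b = 39.4
Solving simultaneously: a = 38.8, b = 93.968.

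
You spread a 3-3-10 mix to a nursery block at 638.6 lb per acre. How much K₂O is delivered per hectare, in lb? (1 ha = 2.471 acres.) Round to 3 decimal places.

157.798 lb K₂O per hectare

K₂O per acre = 638.6 × 10% = 63.86 lb.
Convert to per hectare: 63.86 × 2.471 = 157.7981 lb.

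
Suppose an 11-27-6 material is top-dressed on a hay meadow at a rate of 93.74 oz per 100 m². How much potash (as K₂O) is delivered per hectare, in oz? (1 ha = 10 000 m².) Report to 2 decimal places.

562.44 oz K₂O per hectare

K₂O per 100 m² = 93.74 × 6% = 5.6244 oz.
Convert to per hectare: 5.6244 × 100 = 562.44 oz.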